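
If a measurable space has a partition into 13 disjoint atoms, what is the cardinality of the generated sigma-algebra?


Each element of the sigma-algebra is a union of some subset of the 13 atoms.
The number of such subsets is 2^13 = 8192.


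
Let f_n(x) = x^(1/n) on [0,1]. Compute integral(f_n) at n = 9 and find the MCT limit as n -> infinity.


At n = 9: f_9(x) = x^(1/9).
Step 1: integral(x^(1/9), 0, 1) = [x^(1/9+1) / (1/9+1)] from 0 to 1
     = 1 / (1/9 + 1) = 1 / ((9+1)/9) = 9/(9+1)
     = 9/10 = 0.9
Step 2: As n -> infinity, f_n(x) = x^(1/n) -> 1 for x in (0,1], and f_n is increasing in n.
By MCT, lim_n integral(f_n) = integral(lim_n f_n) = integral(1, 0, 1) = 1.
Step 3: Verify convergence: 9/10 = 0.9 -> 1


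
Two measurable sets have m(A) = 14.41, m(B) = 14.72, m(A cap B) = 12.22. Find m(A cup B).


By inclusion-exclusion: m(A u B) = m(A) + m(B) - m(A n B)
= 14.41 + 14.72 - 12.22
= 16.91


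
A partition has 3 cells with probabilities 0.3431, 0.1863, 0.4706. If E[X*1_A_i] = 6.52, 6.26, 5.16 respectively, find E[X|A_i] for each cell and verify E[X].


For each cell A_i: E[X|A_i] = E[X*1_A_i] / P(A_i)
Step 1: E[X|A_1] = 6.52 / 0.3431 = 19.003206
Step 2: E[X|A_2] = 6.26 / 0.1863 = 33.601718
Step 3: E[X|A_3] = 5.16 / 0.4706 = 10.964726
Verification: E[X] = sum E[X*1_A_i] = 6.52 + 6.26 + 5.16 = 17.94


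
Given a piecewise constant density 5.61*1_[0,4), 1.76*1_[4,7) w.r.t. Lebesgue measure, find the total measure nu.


Integrate each piece of the Radon-Nikodym derivative:
Step 1: integral_0^4 5.61 dx = 5.61*(4-0) = 5.61*4 = 22.44
Step 2: integral_4^7 1.76 dx = 1.76*(7-4) = 1.76*3 = 5.28
Total: 22.44 + 5.28 = 27.72


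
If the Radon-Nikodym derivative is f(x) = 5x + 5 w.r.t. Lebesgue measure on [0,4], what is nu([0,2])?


nu(A) = integral_A (dnu/dmu) dmu = integral_0^2 (5x + 5) dx
Step 1: Antiderivative F(x) = (5/2)x^2 + 5x
Step 2: F(2) = (5/2)*2^2 + 5*2 = 10 + 10 = 20
Step 3: F(0) = (5/2)*0^2 + 5*0 = 0.0 + 0 = 0.0
Step 4: nu([0,2]) = F(2) - F(0) = 20 - 0.0 = 20


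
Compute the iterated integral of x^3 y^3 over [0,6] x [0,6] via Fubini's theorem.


By Fubini's theorem, the double integral factors as a product of single integrals:
Step 1: integral_0^6 x^3 dx = [x^4/4] from 0 to 6
     = 6^4/4 = 324
Step 2: integral_0^6 y^3 dy = [y^4/4] from 0 to 6
     = 6^4/4 = 324
Step 3: Double integral = 324 * 324 = 104976


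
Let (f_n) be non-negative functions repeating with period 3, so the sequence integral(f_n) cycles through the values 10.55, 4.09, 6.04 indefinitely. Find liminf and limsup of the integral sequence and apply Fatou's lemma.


The sequence (integral(f_n)) is periodic with period 3, repeating the values 10.55, 4.09, 6.04 indefinitely.
Step 1: For a periodic sequence, every tail (a_m, a_(m+1), ...) contains all 3 period values infinitely often.
Step 2: Hence inf of every tail = min of the period values = min(10.55, 4.09, 6.04) = 4.09.
        liminf_n integral(f_n) = sup over m of (inf of tail from m) = 4.09.
Step 3: Similarly sup of every tail = max of the period values = 10.55.
        limsup_n integral(f_n) = 10.55.
Step 4: Fatou's lemma: integral(liminf_n f_n) <= liminf_n integral(f_n) = 4.09.
        So the integral of the pointwise liminf is at most 4.09.


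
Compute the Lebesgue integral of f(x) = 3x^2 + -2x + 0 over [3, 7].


The Lebesgue integral of a Riemann-integrable function agrees with the Riemann integral.
Antiderivative F(x) = (3/3)x^3 + (-2/2)x^2 + 0x
F(7) = (3/3)*7^3 + (-2/2)*7^2 + 0*7
     = (3/3)*343 + (-2/2)*49 + 0*7
     = 343 + -49 + 0
     = 294
F(3) = 18
Integral = F(7) - F(3) = 294 - 18 = 276


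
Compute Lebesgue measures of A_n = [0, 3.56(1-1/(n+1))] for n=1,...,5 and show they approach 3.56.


By continuity of measure from below: if A_n increases to A, then m(A_n) -> m(A).
Here A = [0, 3.56], so m(A) = 3.56
Step 1: a_1 = 3.56*(1 - 1/2) = 1.78, m(A_1) = 1.78
Step 2: a_2 = 3.56*(1 - 1/3) = 2.3733, m(A_2) = 2.3733
Step 3: a_3 = 3.56*(1 - 1/4) = 2.67, m(A_3) = 2.67
Step 4: a_4 = 3.56*(1 - 1/5) = 2.848, m(A_4) = 2.848
Step 5: a_5 = 3.56*(1 - 1/6) = 2.9667, m(A_5) = 2.9667
Limit: m(A_n) -> m([0,3.56]) = 3.56


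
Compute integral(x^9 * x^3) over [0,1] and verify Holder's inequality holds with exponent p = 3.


Step 1: Exact integral of f*g = integral(x^12, 0, 1) = 1/13
     = 0.076923
Step 2: Holder bound with p=3, q=1.5:
  ||f||_p = (integral x^27 dx)^(1/3) = (1/28)^(1/3) = 0.329317
  ||g||_q = (integral x^4.5 dx)^(1/1.5) = (1/5.5)^(1/1.5) = 0.320941
Step 3: Holder bound = ||f||_p * ||g||_q = 0.329317 * 0.320941 = 0.105691
Verification: 0.076923 <= 0.105691 (Holder holds)


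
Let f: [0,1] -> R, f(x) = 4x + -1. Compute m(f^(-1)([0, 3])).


f^(-1)([0, 3]) = {x : 0 <= 4x + -1 <= 3}
Solving: (0 - -1)/4 <= x <= (3 - -1)/4
= [0.25, 1]
Intersecting with [0,1]: [0.25, 1]
Measure = 1 - 0.25 = 0.75


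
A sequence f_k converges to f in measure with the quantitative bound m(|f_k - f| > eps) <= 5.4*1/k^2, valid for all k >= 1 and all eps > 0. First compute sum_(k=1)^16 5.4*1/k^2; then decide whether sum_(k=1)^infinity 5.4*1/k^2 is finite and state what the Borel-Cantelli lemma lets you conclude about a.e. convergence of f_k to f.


Step 1: List the terms 5.4*1/k^2 for k = 1 to 16:
  k=1: 5.4
  k=2: 1.35
  k=3: 0.6
  k=4: 0.3375
  k=5: 0.216
  k=6: 0.15
  k=7: 0.110204
  k=8: 0.084375
  k=9: 0.066667
  k=10: 0.054
  k=11: 0.044628
  k=12: 0.0375
  k=13: 0.031953
  k=14: 0.027551
  k=15: 0.024
  k=16: 0.021094
Step 2: Partial sum = 5.4 + 1.35 + 0.6 + 0.3375 + 0.216 + 0.15 + 0.110204 + 0.084375 + 0.066667 + 0.054 + 0.044628 + 0.0375 + 0.031953 + 0.027551 + 0.024 + 0.021094
     = 8.555471
Step 3: The full series sum_(k>=1) 5.4*1/k^2 converges (p-series with p = 2 > 1; a constant multiple of a convergent series converges).
Step 4: Fix eps > 0. Since sum_k m(|f_k - f| > eps) < infinity, the Borel-Cantelli lemma gives
        m(limsup_k {|f_k - f| > eps}) = 0, i.e. for a.e. x, |f_k(x) - f(x)| <= eps for all large k.
        Applying this with eps = 1/j for j = 1, 2, ... and intersecting the countably many full-measure sets,
        for a.e. x we get limsup_k |f_k(x) - f(x)| <= 1/j for every j, hence f_k -> f almost everywhere.
Conclusion: series converges; Borel-Cantelli yields f_k -> f a.e.


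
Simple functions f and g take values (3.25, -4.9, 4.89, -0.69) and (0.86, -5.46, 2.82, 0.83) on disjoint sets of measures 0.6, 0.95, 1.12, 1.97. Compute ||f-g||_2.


Step 1: Compute differences f_i - g_i:
  3.25 - 0.86 = 2.39
  -4.9 - -5.46 = 0.56
  4.89 - 2.82 = 2.07
  -0.69 - 0.83 = -1.52
Step 2: Compute |diff|^2 * measure for each set:
  |2.39|^2 * 0.6 = 5.7121 * 0.6 = 3.42726
  |0.56|^2 * 0.95 = 0.3136 * 0.95 = 0.29792
  |2.07|^2 * 1.12 = 4.2849 * 1.12 = 4.799088
  |-1.52|^2 * 1.97 = 2.3104 * 1.97 = 4.551488
Step 3: Sum = 13.075756
Step 4: ||f-g||_2 = (13.075756)^(1/2) = 3.616041


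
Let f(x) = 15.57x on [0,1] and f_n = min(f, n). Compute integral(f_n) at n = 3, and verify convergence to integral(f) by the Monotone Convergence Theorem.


f(x) = 15.57x on [0,1]; f_n(x) = min(15.57x, n). At n = 3:
Step 1: f(x) reaches 3 at x = 3/15.57 = 0.192678
Step 2: integral(f_3) = integral(15.57x, 0, 0.192678) + integral(3, 0.192678, 1)
       = 15.57*0.192678^2/2 + 3*(1 - 0.192678)
       = 0.289017 + 2.421965
       = 2.710983
Step 3: As n -> infinity, f_n increases to f, so by MCT integral(f_n) -> integral(f) = 15.57/2 = 7.785.
Convergence: integral(f_3) = 2.710983 -> 7.785 as n -> infinity


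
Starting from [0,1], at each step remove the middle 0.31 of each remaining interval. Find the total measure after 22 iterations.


Step 1: At each step, fraction remaining = 1 - 0.31 = 0.69
Step 2: After 22 steps, measure = (0.69)^22
Result = 2.848918e-04


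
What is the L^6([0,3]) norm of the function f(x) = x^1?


Step 1: ||f||_6 = (integral_0^3 |x^1|^6 dx)^(1/6)
     = (integral_0^3 x^6 dx)^(1/6)
Step 2: integral_0^3 x^6 dx = [x^7/(7)] from 0 to 3 = 3^7/7
     = 2187/7 = 312.428571
Step 3: ||f||_6 = (312.428571)^(1/6) = 2.604904


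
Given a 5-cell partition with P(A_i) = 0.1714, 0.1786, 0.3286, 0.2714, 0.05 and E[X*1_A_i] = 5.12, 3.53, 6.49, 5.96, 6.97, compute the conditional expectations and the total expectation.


For each cell A_i: E[X|A_i] = E[X*1_A_i] / P(A_i)
Step 1: E[X|A_1] = 5.12 / 0.1714 = 29.871645
Step 2: E[X|A_2] = 3.53 / 0.1786 = 19.764838
Step 3: E[X|A_3] = 6.49 / 0.3286 = 19.750456
Step 4: E[X|A_4] = 5.96 / 0.2714 = 21.960206
Step 5: E[X|A_5] = 6.97 / 0.05 = 139.4
Verification: E[X] = sum E[X*1_A_i] = 5.12 + 3.53 + 6.49 + 5.96 + 6.97 = 28.07


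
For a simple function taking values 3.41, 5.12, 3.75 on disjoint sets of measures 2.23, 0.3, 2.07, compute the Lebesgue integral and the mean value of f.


Step 1: Integral = sum(value_i * measure_i)
= 3.41*2.23 + 5.12*0.3 + 3.75*2.07
= 7.6043 + 1.536 + 7.7625
= 16.9028
Step 2: Total measure of domain = 2.23 + 0.3 + 2.07 = 4.6
Step 3: Average value = 16.9028 / 4.6 = 3.674522


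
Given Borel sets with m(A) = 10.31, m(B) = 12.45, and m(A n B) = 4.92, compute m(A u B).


By inclusion-exclusion: m(A u B) = m(A) + m(B) - m(A n B)
= 10.31 + 12.45 - 4.92
= 17.84


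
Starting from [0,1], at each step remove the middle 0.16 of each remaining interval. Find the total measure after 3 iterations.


Step 1: At each step, fraction remaining = 1 - 0.16 = 0.84
Step 2: After 3 steps, measure = (0.84)^3
Step 3: Computing the power step by step:
  After step 1: 0.84
  After step 2: 0.7056
  After step 3: 0.592704
Result = 0.592704


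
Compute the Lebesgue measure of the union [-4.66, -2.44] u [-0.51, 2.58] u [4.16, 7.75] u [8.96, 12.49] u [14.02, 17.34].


For pairwise disjoint intervals, m(union) = sum of lengths.
= (-2.44 - -4.66) + (2.58 - -0.51) + (7.75 - 4.16) + (12.49 - 8.96) + (17.34 - 14.02)
= 2.22 + 3.09 + 3.59 + 3.53 + 3.32
= 15.75


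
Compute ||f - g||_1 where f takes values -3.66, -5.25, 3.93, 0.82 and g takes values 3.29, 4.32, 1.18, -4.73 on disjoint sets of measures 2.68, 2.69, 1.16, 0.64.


Step 1: Compute differences f_i - g_i:
  -3.66 - 3.29 = -6.95
  -5.25 - 4.32 = -9.57
  3.93 - 1.18 = 2.75
  0.82 - -4.73 = 5.55
Step 2: Compute |diff|^1 * measure for each set:
  |-6.95|^1 * 2.68 = 6.95 * 2.68 = 18.626
  |-9.57|^1 * 2.69 = 9.57 * 2.69 = 25.7433
  |2.75|^1 * 1.16 = 2.75 * 1.16 = 3.19
  |5.55|^1 * 0.64 = 5.55 * 0.64 = 3.552
Step 3: Sum = 51.1113
Step 4: ||f-g||_1 = (51.1113)^(1/1) = 51.1113


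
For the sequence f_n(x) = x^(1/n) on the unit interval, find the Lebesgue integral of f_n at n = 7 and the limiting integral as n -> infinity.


At n = 7: f_7(x) = x^(1/7).
Step 1: integral(x^(1/7), 0, 1) = [x^(1/7+1) / (1/7+1)] from 0 to 1
     = 1 / (1/7 + 1) = 1 / ((7+1)/7) = 7/(7+1)
     = 7/8 = 0.875
Step 2: As n -> infinity, f_n(x) = x^(1/n) -> 1 for x in (0,1], and f_n is increasing in n.
By MCT, lim_n integral(f_n) = integral(lim_n f_n) = integral(1, 0, 1) = 1.
Step 3: Verify convergence: 7/8 = 0.875 -> 1


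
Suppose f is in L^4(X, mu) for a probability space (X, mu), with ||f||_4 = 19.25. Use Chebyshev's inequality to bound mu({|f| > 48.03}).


Chebyshev/Markov inequality: mu(|f| > eps) <= (||f||_p / eps)^p
Step 1: ||f||_4 / eps = 19.25 / 48.03 = 0.400791
Step 2: Raise to power p = 4:
  (0.400791)^4 = 0.025803
Step 3: Therefore mu(|f| > 48.03) <= 0.025803


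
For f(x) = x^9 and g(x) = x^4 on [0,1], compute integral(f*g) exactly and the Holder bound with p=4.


Step 1: Exact integral of f*g = integral(x^13, 0, 1) = 1/14
     = 0.071429
Step 2: Holder bound with p=4, q=1.333333:
  ||f||_p = (integral x^36 dx)^(1/4) = (1/37)^(1/4) = 0.405461
  ||g||_q = (integral x^5.333333 dx)^(1/1.333333) = (1/6.333333)^(1/1.333333) = 0.250482
Step 3: Holder bound = ||f||_p * ||g||_q = 0.405461 * 0.250482 = 0.101561
Verification: 0.071429 <= 0.101561 (Holder holds)


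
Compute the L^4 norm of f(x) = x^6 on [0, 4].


Step 1: ||f||_4 = (integral_0^4 |x^6|^4 dx)^(1/4)
     = (integral_0^4 x^24 dx)^(1/4)
Step 2: integral_0^4 x^24 dx = [x^25/(25)] from 0 to 4 = 4^25/25
     = 1125899906842624/25 = 4.503600e+13
Step 3: ||f||_4 = (4.503600e+13)^(1/4) = 2590.537859


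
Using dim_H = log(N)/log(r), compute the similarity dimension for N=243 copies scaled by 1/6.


For a self-similar set with N copies scaled by 1/r:
dim_H = log(N)/log(r) = log(243)/log(6)
= 5.493061/1.791759
= 3.065736


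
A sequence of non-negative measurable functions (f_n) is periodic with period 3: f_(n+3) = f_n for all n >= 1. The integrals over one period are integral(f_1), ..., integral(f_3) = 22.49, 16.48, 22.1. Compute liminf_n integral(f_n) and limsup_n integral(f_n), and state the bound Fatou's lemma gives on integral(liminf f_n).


The sequence (integral(f_n)) is periodic with period 3, repeating the values 22.49, 16.48, 22.1 indefinitely.
Step 1: For a periodic sequence, every tail (a_m, a_(m+1), ...) contains all 3 period values infinitely often.
Step 2: Hence inf of every tail = min of the period values = min(22.49, 16.48, 22.1) = 16.48.
        liminf_n integral(f_n) = sup over m of (inf of tail from m) = 16.48.
Step 3: Similarly sup of every tail = max of the period values = 22.49.
        limsup_n integral(f_n) = 22.49.
Step 4: Fatou's lemma: integral(liminf_n f_n) <= liminf_n integral(f_n) = 16.48.
        So the integral of the pointwise liminf is at most 16.48.


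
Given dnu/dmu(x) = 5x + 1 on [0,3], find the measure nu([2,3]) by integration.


nu(A) = integral_A (dnu/dmu) dmu = integral_2^3 (5x + 1) dx
Step 1: Antiderivative F(x) = (5/2)x^2 + 1x
Step 2: F(3) = (5/2)*3^2 + 1*3 = 22.5 + 3 = 25.5
Step 3: F(2) = (5/2)*2^2 + 1*2 = 10 + 2 = 12
Step 4: nu([2,3]) = F(3) - F(2) = 25.5 - 12 = 13.5


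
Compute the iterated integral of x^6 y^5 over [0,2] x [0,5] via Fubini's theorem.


By Fubini's theorem, the double integral factors as a product of single integrals:
Step 1: integral_0^2 x^6 dx = [x^7/7] from 0 to 2
     = 2^7/7 = 18.285714
Step 2: integral_0^5 y^5 dy = [y^6/6] from 0 to 5
     = 5^6/6 = 2604.166667
Step 3: Double integral = 18.285714 * 2604.166667 = 47619.047619


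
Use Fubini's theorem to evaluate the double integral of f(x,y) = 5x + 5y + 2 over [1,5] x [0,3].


By Fubini, integrate in x first, then y.
Step 1: Fix y, integrate over x in [1,5]:
  integral(5x + 5y + 2, x=1..5)
  = 5*(5^2 - 1^2)/2 + (5y + 2)*(5 - 1)
  = 60 + (5y + 2)*4
  = 60 + 20y + 8
  = 68 + 20y
Step 2: Integrate over y in [0,3]:
  integral(68 + 20y, y=0..3)
  = 68*3 + 20*(3^2 - 0^2)/2
  = 204 + 90
  = 294


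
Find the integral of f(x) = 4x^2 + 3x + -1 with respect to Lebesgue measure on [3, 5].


The Lebesgue integral of a Riemann-integrable function agrees with the Riemann integral.
Antiderivative F(x) = (4/3)x^3 + (3/2)x^2 + -1x
F(5) = (4/3)*5^3 + (3/2)*5^2 + -1*5
     = (4/3)*125 + (3/2)*25 + -1*5
     = 166.666667 + 37.5 + -5
     = 199.166667
F(3) = 46.5
Integral = F(5) - F(3) = 199.166667 - 46.5 = 152.666667


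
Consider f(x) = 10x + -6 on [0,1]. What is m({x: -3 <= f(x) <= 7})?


f^(-1)([-3, 7]) = {x : -3 <= 10x + -6 <= 7}
Solving: (-3 - -6)/10 <= x <= (7 - -6)/10
= [0.3, 1.3]
Intersecting with [0,1]: [0.3, 1]
Measure = 1 - 0.3 = 0.7


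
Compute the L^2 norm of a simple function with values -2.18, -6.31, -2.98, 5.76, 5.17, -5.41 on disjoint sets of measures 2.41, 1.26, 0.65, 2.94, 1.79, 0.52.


Step 1: Compute |f_i|^2 for each value:
  |-2.18|^2 = 4.7524
  |-6.31|^2 = 39.8161
  |-2.98|^2 = 8.8804
  |5.76|^2 = 33.1776
  |5.17|^2 = 26.7289
  |-5.41|^2 = 29.2681
Step 2: Multiply by measures and sum:
  4.7524 * 2.41 = 11.453284
  39.8161 * 1.26 = 50.168286
  8.8804 * 0.65 = 5.77226
  33.1776 * 2.94 = 97.542144
  26.7289 * 1.79 = 47.844731
  29.2681 * 0.52 = 15.219412
Sum = 11.453284 + 50.168286 + 5.77226 + 97.542144 + 47.844731 + 15.219412 = 228.000117
Step 3: Take the p-th root:
||f||_2 = (228.000117)^(1/2) = 15.099673


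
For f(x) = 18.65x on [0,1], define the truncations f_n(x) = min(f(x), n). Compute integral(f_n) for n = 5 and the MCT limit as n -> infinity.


f(x) = 18.65x on [0,1]; f_n(x) = min(18.65x, n). At n = 5:
Step 1: f(x) reaches 5 at x = 5/18.65 = 0.268097
Step 2: integral(f_5) = integral(18.65x, 0, 0.268097) + integral(5, 0.268097, 1)
       = 18.65*0.268097^2/2 + 5*(1 - 0.268097)
       = 0.670241 + 3.659517
       = 4.329759
Step 3: As n -> infinity, f_n increases to f, so by MCT integral(f_n) -> integral(f) = 18.65/2 = 9.325.
Convergence: integral(f_5) = 4.329759 -> 9.325 as n -> infinity


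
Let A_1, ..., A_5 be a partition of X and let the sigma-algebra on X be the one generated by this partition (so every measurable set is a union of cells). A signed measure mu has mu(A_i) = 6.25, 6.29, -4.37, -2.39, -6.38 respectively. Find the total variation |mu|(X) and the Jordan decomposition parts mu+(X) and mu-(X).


Step 1: Every measurable set is a union of atoms (the cells / points), so a Hahn decomposition is
  obtained by grouping atoms by sign: P = union of atoms with mu > 0, N = union of the remaining atoms.
  Atoms in P (indices): 1, 2;  atoms in N (indices): 3, 4, 5
  Positive values: 6.25, 6.29
  Negative values: -4.37, -2.39, -6.38
Step 2: mu+(X) = mu(P) = sum of positive atom values = 12.54
Step 3: mu-(X) = -mu(N) = sum of |negative atom values| = 13.14
Step 4: |mu|(X) = mu+(X) + mu-(X) = 12.54 + 13.14 = 25.68


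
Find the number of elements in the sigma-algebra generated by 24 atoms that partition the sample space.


Each element of the sigma-algebra is a union of some subset of the 24 atoms.
The number of such subsets is 2^24 = 16777216.


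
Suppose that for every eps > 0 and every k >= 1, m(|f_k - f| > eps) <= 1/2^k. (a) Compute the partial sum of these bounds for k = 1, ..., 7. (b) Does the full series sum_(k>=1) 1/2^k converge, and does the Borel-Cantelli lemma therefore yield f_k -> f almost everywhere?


Step 1: List the terms 1/2^k for k = 1 to 7:
  k=1: 0.5
  k=2: 0.25
  k=3: 0.125
  k=4: 0.0625
  k=5: 0.03125
  k=6: 0.015625
  k=7: 0.007812
Step 2: Partial sum = 0.5 + 0.25 + 0.125 + 0.0625 + 0.03125 + 0.015625 + 0.007812
     = 0.992188
Step 3: The full series sum_(k>=1) 1/2^k converges (geometric series with ratio 1/2 < 1; a constant multiple of a convergent series converges).
Step 4: Fix eps > 0. Since sum_k m(|f_k - f| > eps) < infinity, the Borel-Cantelli lemma gives
        m(limsup_k {|f_k - f| > eps}) = 0, i.e. for a.e. x, |f_k(x) - f(x)| <= eps for all large k.
        Applying this with eps = 1/j for j = 1, 2, ... and intersecting the countably many full-measure sets,
        for a.e. x we get limsup_k |f_k(x) - f(x)| <= 1/j for every j, hence f_k -> f almost everywhere.
Conclusion: series converges; Borel-Cantelli yields f_k -> f a.e.


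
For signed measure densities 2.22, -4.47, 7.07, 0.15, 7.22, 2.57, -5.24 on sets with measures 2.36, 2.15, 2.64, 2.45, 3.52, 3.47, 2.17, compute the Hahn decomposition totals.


Step 1: Compute signed measure on each set:
  Set 1: 2.22 * 2.36 = 5.2392
  Set 2: -4.47 * 2.15 = -9.6105
  Set 3: 7.07 * 2.64 = 18.6648
  Set 4: 0.15 * 2.45 = 0.3675
  Set 5: 7.22 * 3.52 = 25.4144
  Set 6: 2.57 * 3.47 = 8.9179
  Set 7: -5.24 * 2.17 = -11.3708
Step 2: Total signed measure = (5.2392) + (-9.6105) + (18.6648) + (0.3675) + (25.4144) + (8.9179) + (-11.3708)
     = 37.6225
Step 3: Positive part mu+(X) = sum of positive contributions = 58.6038
Step 4: Negative part mu-(X) = |sum of negative contributions| = 20.9813


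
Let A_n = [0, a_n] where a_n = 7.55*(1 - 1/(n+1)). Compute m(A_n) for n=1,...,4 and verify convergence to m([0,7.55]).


By continuity of measure from below: if A_n increases to A, then m(A_n) -> m(A).
Here A = [0, 7.55], so m(A) = 7.55
Step 1: a_1 = 7.55*(1 - 1/2) = 3.775, m(A_1) = 3.775
Step 2: a_2 = 7.55*(1 - 1/3) = 5.0333, m(A_2) = 5.0333
Step 3: a_3 = 7.55*(1 - 1/4) = 5.6625, m(A_3) = 5.6625
Step 4: a_4 = 7.55*(1 - 1/5) = 6.04, m(A_4) = 6.04
Limit: m(A_n) -> m([0,7.55]) = 7.55


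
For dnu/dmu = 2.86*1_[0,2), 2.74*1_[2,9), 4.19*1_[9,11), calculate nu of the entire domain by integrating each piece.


Integrate each piece of the Radon-Nikodym derivative:
Step 1: integral_0^2 2.86 dx = 2.86*(2-0) = 2.86*2 = 5.72
Step 2: integral_2^9 2.74 dx = 2.74*(9-2) = 2.74*7 = 19.18
Step 3: integral_9^11 4.19 dx = 4.19*(11-9) = 4.19*2 = 8.38
Total: 5.72 + 19.18 + 8.38 = 33.28


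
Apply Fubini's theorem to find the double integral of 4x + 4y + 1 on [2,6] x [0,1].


By Fubini, integrate in x first, then y.
Step 1: Fix y, integrate over x in [2,6]:
  integral(4x + 4y + 1, x=2..6)
  = 4*(6^2 - 2^2)/2 + (4y + 1)*(6 - 2)
  = 64 + (4y + 1)*4
  = 64 + 16y + 4
  = 68 + 16y
Step 2: Integrate over y in [0,1]:
  integral(68 + 16y, y=0..1)
  = 68*1 + 16*(1^2 - 0^2)/2
  = 68 + 8
  = 76


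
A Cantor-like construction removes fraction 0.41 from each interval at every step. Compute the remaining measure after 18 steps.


Step 1: At each step, fraction remaining = 1 - 0.41 = 0.59
Step 2: After 18 steps, measure = (0.59)^18
Result = 7.504750e-05


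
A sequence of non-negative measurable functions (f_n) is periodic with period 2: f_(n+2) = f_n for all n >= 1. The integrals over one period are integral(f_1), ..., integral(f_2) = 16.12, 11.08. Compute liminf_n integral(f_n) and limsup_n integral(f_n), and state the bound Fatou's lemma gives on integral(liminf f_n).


The sequence (integral(f_n)) is periodic with period 2, repeating the values 16.12, 11.08 indefinitely.
Step 1: For a periodic sequence, every tail (a_m, a_(m+1), ...) contains all 2 period values infinitely often.
Step 2: Hence inf of every tail = min of the period values = min(16.12, 11.08) = 11.08.
        liminf_n integral(f_n) = sup over m of (inf of tail from m) = 11.08.
Step 3: Similarly sup of every tail = max of the period values = 16.12.
        limsup_n integral(f_n) = 16.12.
Step 4: Fatou's lemma: integral(liminf_n f_n) <= liminf_n integral(f_n) = 11.08.
        So the integral of the pointwise liminf is at most 11.08.


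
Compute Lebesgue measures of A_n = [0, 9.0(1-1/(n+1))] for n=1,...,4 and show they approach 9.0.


By continuity of measure from below: if A_n increases to A, then m(A_n) -> m(A).
Here A = [0, 9.0], so m(A) = 9
Step 1: a_1 = 9.0*(1 - 1/2) = 4.5, m(A_1) = 4.5
Step 2: a_2 = 9.0*(1 - 1/3) = 6, m(A_2) = 6
Step 3: a_3 = 9.0*(1 - 1/4) = 6.75, m(A_3) = 6.75
Step 4: a_4 = 9.0*(1 - 1/5) = 7.2, m(A_4) = 7.2
Limit: m(A_n) -> m([0,9.0]) = 9


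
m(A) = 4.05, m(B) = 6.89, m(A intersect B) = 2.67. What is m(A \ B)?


m(A \ B) = m(A) - m(A n B)
= 4.05 - 2.67
= 1.38


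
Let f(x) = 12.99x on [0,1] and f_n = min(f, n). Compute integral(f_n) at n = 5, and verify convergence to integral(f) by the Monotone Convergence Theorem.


f(x) = 12.99x on [0,1]; f_n(x) = min(12.99x, n). At n = 5:
Step 1: f(x) reaches 5 at x = 5/12.99 = 0.384911
Step 2: integral(f_5) = integral(12.99x, 0, 0.384911) + integral(5, 0.384911, 1)
       = 12.99*0.384911^2/2 + 5*(1 - 0.384911)
       = 0.962279 + 3.075443
       = 4.037721
Step 3: As n -> infinity, f_n increases to f, so by MCT integral(f_n) -> integral(f) = 12.99/2 = 6.495.
Convergence: integral(f_5) = 4.037721 -> 6.495 as n -> infinity


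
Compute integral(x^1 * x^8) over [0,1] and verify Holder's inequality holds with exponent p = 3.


Step 1: Exact integral of f*g = integral(x^9, 0, 1) = 1/10
     = 0.1
Step 2: Holder bound with p=3, q=1.5:
  ||f||_p = (integral x^3 dx)^(1/3) = (1/4)^(1/3) = 0.629961
  ||g||_q = (integral x^12 dx)^(1/1.5) = (1/13)^(1/1.5) = 0.180872
Step 3: Holder bound = ||f||_p * ||g||_q = 0.629961 * 0.180872 = 0.113942
Verification: 0.1 <= 0.113942 (Holder holds)


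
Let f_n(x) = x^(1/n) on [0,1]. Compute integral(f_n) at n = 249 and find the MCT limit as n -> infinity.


At n = 249: f_249(x) = x^(1/249).
Step 1: integral(x^(1/249), 0, 1) = [x^(1/249+1) / (1/249+1)] from 0 to 1
     = 1 / (1/249 + 1) = 1 / ((249+1)/249) = 249/(249+1)
     = 249/250 = 0.996
Step 2: As n -> infinity, f_n(x) = x^(1/n) -> 1 for x in (0,1], and f_n is increasing in n.
By MCT, lim_n integral(f_n) = integral(lim_n f_n) = integral(1, 0, 1) = 1.
Step 3: Verify convergence: 249/250 = 0.996 -> 1


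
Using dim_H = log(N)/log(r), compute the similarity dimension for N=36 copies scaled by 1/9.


For a self-similar set with N copies scaled by 1/r:
dim_H = log(N)/log(r) = log(36)/log(9)
= 3.583519/2.197225
= 1.63093


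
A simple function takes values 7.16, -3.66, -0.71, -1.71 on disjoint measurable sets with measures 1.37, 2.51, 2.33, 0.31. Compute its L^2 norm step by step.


Step 1: Compute |f_i|^2 for each value:
  |7.16|^2 = 51.2656
  |-3.66|^2 = 13.3956
  |-0.71|^2 = 0.5041
  |-1.71|^2 = 2.9241
Step 2: Multiply by measures and sum:
  51.2656 * 1.37 = 70.233872
  13.3956 * 2.51 = 33.622956
  0.5041 * 2.33 = 1.174553
  2.9241 * 0.31 = 0.906471
Sum = 70.233872 + 33.622956 + 1.174553 + 0.906471 = 105.937852
Step 3: Take the p-th root:
||f||_2 = (105.937852)^(1/2) = 10.292612


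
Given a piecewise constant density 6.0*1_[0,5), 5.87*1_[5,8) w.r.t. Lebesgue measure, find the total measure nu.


Integrate each piece of the Radon-Nikodym derivative:
Step 1: integral_0^5 6.0 dx = 6.0*(5-0) = 6.0*5 = 30
Step 2: integral_5^8 5.87 dx = 5.87*(8-5) = 5.87*3 = 17.61
Total: 30 + 17.61 = 47.61


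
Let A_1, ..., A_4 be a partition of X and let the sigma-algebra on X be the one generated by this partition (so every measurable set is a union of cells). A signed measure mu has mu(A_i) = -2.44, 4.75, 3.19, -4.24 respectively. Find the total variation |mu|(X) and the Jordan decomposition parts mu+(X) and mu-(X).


Step 1: Every measurable set is a union of atoms (the cells / points), so a Hahn decomposition is
  obtained by grouping atoms by sign: P = union of atoms with mu > 0, N = union of the remaining atoms.
  Atoms in P (indices): 2, 3;  atoms in N (indices): 1, 4
  Positive values: 4.75, 3.19
  Negative values: -2.44, -4.24
Step 2: mu+(X) = mu(P) = sum of positive atom values = 7.94
Step 3: mu-(X) = -mu(N) = sum of |negative atom values| = 6.68
Step 4: |mu|(X) = mu+(X) + mu-(X) = 7.94 + 6.68 = 14.62


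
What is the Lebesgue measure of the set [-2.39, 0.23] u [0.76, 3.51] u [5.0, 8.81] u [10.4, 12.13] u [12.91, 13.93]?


For pairwise disjoint intervals, m(union) = sum of lengths.
= (0.23 - -2.39) + (3.51 - 0.76) + (8.81 - 5.0) + (12.13 - 10.4) + (13.93 - 12.91)
= 2.62 + 2.75 + 3.81 + 1.73 + 1.02
= 11.93


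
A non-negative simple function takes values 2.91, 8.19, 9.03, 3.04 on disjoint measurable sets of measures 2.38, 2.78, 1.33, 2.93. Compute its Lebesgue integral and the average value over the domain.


Step 1: Integral = sum(value_i * measure_i)
= 2.91*2.38 + 8.19*2.78 + 9.03*1.33 + 3.04*2.93
= 6.9258 + 22.7682 + 12.0099 + 8.9072
= 50.6111
Step 2: Total measure of domain = 2.38 + 2.78 + 1.33 + 2.93 = 9.42
Step 3: Average value = 50.6111 / 9.42 = 5.372728


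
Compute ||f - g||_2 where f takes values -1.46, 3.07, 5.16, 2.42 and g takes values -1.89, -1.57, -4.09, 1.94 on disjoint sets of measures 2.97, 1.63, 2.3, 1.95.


Step 1: Compute differences f_i - g_i:
  -1.46 - -1.89 = 0.43
  3.07 - -1.57 = 4.64
  5.16 - -4.09 = 9.25
  2.42 - 1.94 = 0.48
Step 2: Compute |diff|^2 * measure for each set:
  |0.43|^2 * 2.97 = 0.1849 * 2.97 = 0.549153
  |4.64|^2 * 1.63 = 21.5296 * 1.63 = 35.093248
  |9.25|^2 * 2.3 = 85.5625 * 2.3 = 196.79375
  |0.48|^2 * 1.95 = 0.2304 * 1.95 = 0.44928
Step 3: Sum = 232.885431
Step 4: ||f-g||_2 = (232.885431)^(1/2) = 15.260584


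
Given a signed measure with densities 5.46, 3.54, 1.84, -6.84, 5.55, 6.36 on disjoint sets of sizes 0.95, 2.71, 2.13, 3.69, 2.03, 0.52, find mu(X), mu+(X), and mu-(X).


Step 1: Compute signed measure on each set:
  Set 1: 5.46 * 0.95 = 5.187
  Set 2: 3.54 * 2.71 = 9.5934
  Set 3: 1.84 * 2.13 = 3.9192
  Set 4: -6.84 * 3.69 = -25.2396
  Set 5: 5.55 * 2.03 = 11.2665
  Set 6: 6.36 * 0.52 = 3.3072
Step 2: Total signed measure = (5.187) + (9.5934) + (3.9192) + (-25.2396) + (11.2665) + (3.3072)
     = 8.0337
Step 3: Positive part mu+(X) = sum of positive contributions = 33.2733
Step 4: Negative part mu-(X) = |sum of negative contributions| = 25.2396


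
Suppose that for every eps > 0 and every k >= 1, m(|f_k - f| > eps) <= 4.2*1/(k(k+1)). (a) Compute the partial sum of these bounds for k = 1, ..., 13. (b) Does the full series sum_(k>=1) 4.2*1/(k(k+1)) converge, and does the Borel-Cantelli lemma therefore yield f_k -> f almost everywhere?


Step 1: List the terms 4.2*1/(k(k+1)) for k = 1 to 13:
  k=1: 2.1
  k=2: 0.7
  k=3: 0.35
  k=4: 0.21
  k=5: 0.14
  k=6: 0.1
  k=7: 0.075
  k=8: 0.058333
  k=9: 0.046667
  k=10: 0.038182
  k=11: 0.031818
  k=12: 0.026923
  k=13: 0.023077
Step 2: Partial sum = 2.1 + 0.7 + 0.35 + 0.21 + 0.14 + 0.1 + 0.075 + 0.058333 + 0.046667 + 0.038182 + 0.031818 + 0.026923 + 0.023077
     = 3.9
Step 3: The full series sum_(k>=1) 4.2*1/(k(k+1)) converges (telescoping series sum 1/(k(k+1)) = 1; a constant multiple of a convergent series converges).
Step 4: Fix eps > 0. Since sum_k m(|f_k - f| > eps) < infinity, the Borel-Cantelli lemma gives
        m(limsup_k {|f_k - f| > eps}) = 0, i.e. for a.e. x, |f_k(x) - f(x)| <= eps for all large k.
        Applying this with eps = 1/j for j = 1, 2, ... and intersecting the countably many full-measure sets,
        for a.e. x we get limsup_k |f_k(x) - f(x)| <= 1/j for every j, hence f_k -> f almost everywhere.
Conclusion: series converges; Borel-Cantelli yields f_k -> f a.e.


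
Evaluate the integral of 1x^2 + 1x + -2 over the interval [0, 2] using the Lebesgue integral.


The Lebesgue integral of a Riemann-integrable function agrees with the Riemann integral.
Antiderivative F(x) = (1/3)x^3 + (1/2)x^2 + -2x
F(2) = (1/3)*2^3 + (1/2)*2^2 + -2*2
     = (1/3)*8 + (1/2)*4 + -2*2
     = 2.666667 + 2 + -4
     = 0.666667
F(0) = 0.0
Integral = F(2) - F(0) = 0.666667 - 0.0 = 0.666667


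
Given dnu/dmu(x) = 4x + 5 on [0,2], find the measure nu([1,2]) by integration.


nu(A) = integral_A (dnu/dmu) dmu = integral_1^2 (4x + 5) dx
Step 1: Antiderivative F(x) = (4/2)x^2 + 5x
Step 2: F(2) = (4/2)*2^2 + 5*2 = 8 + 10 = 18
Step 3: F(1) = (4/2)*1^2 + 5*1 = 2 + 5 = 7
Step 4: nu([1,2]) = F(2) - F(1) = 18 - 7 = 11


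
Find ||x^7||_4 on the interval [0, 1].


Step 1: ||f||_4 = (integral_0^1 |x^7|^4 dx)^(1/4)
     = (integral_0^1 x^28 dx)^(1/4)
Step 2: integral_0^1 x^28 dx = [x^29/(29)] from 0 to 1 = 1^29/29
     = 1/29 = 0.034483
Step 3: ||f||_4 = (0.034483)^(1/4) = 0.430924


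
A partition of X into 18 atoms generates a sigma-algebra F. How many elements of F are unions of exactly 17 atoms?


Each element of F is a union of some subset of the 18 atoms.
Elements that are unions of exactly 17 atoms correspond to 17-element subsets of the 18 atoms.
Count = C(18, 17) = 18! / (17! * 1!) = 18.


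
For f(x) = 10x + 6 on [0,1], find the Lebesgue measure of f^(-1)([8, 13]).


f^(-1)([8, 13]) = {x : 8 <= 10x + 6 <= 13}
Solving: (8 - 6)/10 <= x <= (13 - 6)/10
= [0.2, 0.7]
Intersecting with [0,1]: [0.2, 0.7]
Measure = 0.7 - 0.2 = 0.5


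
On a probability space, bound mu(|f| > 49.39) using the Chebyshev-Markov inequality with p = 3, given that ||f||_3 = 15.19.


Chebyshev/Markov inequality: mu(|f| > eps) <= (||f||_p / eps)^p
Step 1: ||f||_3 / eps = 15.19 / 49.39 = 0.307552
Step 2: Raise to power p = 3:
  (0.307552)^3 = 0.029091
Step 3: Therefore mu(|f| > 49.39) <= 0.029091


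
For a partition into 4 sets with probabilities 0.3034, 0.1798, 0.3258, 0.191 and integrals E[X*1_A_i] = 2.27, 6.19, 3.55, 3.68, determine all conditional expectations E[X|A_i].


For each cell A_i: E[X|A_i] = E[X*1_A_i] / P(A_i)
Step 1: E[X|A_1] = 2.27 / 0.3034 = 7.481872
Step 2: E[X|A_2] = 6.19 / 0.1798 = 34.427141
Step 3: E[X|A_3] = 3.55 / 0.3258 = 10.896255
Step 4: E[X|A_4] = 3.68 / 0.191 = 19.267016
Verification: E[X] = sum E[X*1_A_i] = 2.27 + 6.19 + 3.55 + 3.68 = 15.69


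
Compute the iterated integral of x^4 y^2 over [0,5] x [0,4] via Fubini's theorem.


By Fubini's theorem, the double integral factors as a product of single integrals:
Step 1: integral_0^5 x^4 dx = [x^5/5] from 0 to 5
     = 5^5/5 = 625
Step 2: integral_0^4 y^2 dy = [y^3/3] from 0 to 4
     = 4^3/3 = 21.333333
Step 3: Double integral = 625 * 21.333333 = 13333.333333


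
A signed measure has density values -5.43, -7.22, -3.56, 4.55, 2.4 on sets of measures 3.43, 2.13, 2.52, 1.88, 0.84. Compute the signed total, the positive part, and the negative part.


Step 1: Compute signed measure on each set:
  Set 1: -5.43 * 3.43 = -18.6249
  Set 2: -7.22 * 2.13 = -15.3786
  Set 3: -3.56 * 2.52 = -8.9712
  Set 4: 4.55 * 1.88 = 8.554
  Set 5: 2.4 * 0.84 = 2.016
Step 2: Total signed measure = (-18.6249) + (-15.3786) + (-8.9712) + (8.554) + (2.016)
     = -32.4047
Step 3: Positive part mu+(X) = sum of positive contributions = 10.57
Step 4: Negative part mu-(X) = |sum of negative contributions| = 42.9747


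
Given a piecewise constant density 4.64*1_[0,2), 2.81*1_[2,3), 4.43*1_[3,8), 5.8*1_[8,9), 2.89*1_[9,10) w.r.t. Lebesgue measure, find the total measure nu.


Integrate each piece of the Radon-Nikodym derivative:
Step 1: integral_0^2 4.64 dx = 4.64*(2-0) = 4.64*2 = 9.28
Step 2: integral_2^3 2.81 dx = 2.81*(3-2) = 2.81*1 = 2.81
Step 3: integral_3^8 4.43 dx = 4.43*(8-3) = 4.43*5 = 22.15
Step 4: integral_8^9 5.8 dx = 5.8*(9-8) = 5.8*1 = 5.8
Step 5: integral_9^10 2.89 dx = 2.89*(10-9) = 2.89*1 = 2.89
Total: 9.28 + 2.81 + 22.15 + 5.8 + 2.89 = 42.93


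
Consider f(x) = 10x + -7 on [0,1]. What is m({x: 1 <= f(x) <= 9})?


f^(-1)([1, 9]) = {x : 1 <= 10x + -7 <= 9}
Solving: (1 - -7)/10 <= x <= (9 - -7)/10
= [0.8, 1.6]
Intersecting with [0,1]: [0.8, 1]
Measure = 1 - 0.8 = 0.2


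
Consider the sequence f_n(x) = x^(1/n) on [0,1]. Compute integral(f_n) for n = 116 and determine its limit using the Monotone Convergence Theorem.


At n = 116: f_116(x) = x^(1/116).
Step 1: integral(x^(1/116), 0, 1) = [x^(1/116+1) / (1/116+1)] from 0 to 1
     = 1 / (1/116 + 1) = 1 / ((116+1)/116) = 116/(116+1)
     = 116/117 = 0.991453
Step 2: As n -> infinity, f_n(x) = x^(1/n) -> 1 for x in (0,1], and f_n is increasing in n.
By MCT, lim_n integral(f_n) = integral(lim_n f_n) = integral(1, 0, 1) = 1.
Step 3: Verify convergence: 116/117 = 0.991453 -> 1


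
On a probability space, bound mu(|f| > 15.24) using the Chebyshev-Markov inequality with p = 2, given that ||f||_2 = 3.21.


Chebyshev/Markov inequality: mu(|f| > eps) <= (||f||_p / eps)^p
Step 1: ||f||_2 / eps = 3.21 / 15.24 = 0.21063
Step 2: Raise to power p = 2:
  (0.21063)^2 = 0.044365
Step 3: Therefore mu(|f| > 15.24) <= 0.044365


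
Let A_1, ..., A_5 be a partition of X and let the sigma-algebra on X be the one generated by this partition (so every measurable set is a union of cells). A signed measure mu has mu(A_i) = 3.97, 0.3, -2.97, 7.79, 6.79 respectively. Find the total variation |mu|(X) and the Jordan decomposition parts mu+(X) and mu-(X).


Step 1: Every measurable set is a union of atoms (the cells / points), so a Hahn decomposition is
  obtained by grouping atoms by sign: P = union of atoms with mu > 0, N = union of the remaining atoms.
  Atoms in P (indices): 1, 2, 4, 5;  atoms in N (indices): 3
  Positive values: 3.97, 0.3, 7.79, 6.79
  Negative values: -2.97
Step 2: mu+(X) = mu(P) = sum of positive atom values = 18.85
Step 3: mu-(X) = -mu(N) = sum of |negative atom values| = 2.97
Step 4: |mu|(X) = mu+(X) + mu-(X) = 18.85 + 2.97 = 21.82


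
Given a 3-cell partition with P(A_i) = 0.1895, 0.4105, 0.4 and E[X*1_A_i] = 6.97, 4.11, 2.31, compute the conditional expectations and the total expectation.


For each cell A_i: E[X|A_i] = E[X*1_A_i] / P(A_i)
Step 1: E[X|A_1] = 6.97 / 0.1895 = 36.781003
Step 2: E[X|A_2] = 4.11 / 0.4105 = 10.01218
Step 3: E[X|A_3] = 2.31 / 0.4 = 5.775
Verification: E[X] = sum E[X*1_A_i] = 6.97 + 4.11 + 2.31 = 13.39


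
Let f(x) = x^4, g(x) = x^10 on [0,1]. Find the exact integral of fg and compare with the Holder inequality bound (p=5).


Step 1: Exact integral of f*g = integral(x^14, 0, 1) = 1/15
     = 0.066667
Step 2: Holder bound with p=5, q=1.25:
  ||f||_p = (integral x^20 dx)^(1/5) = (1/21)^(1/5) = 0.543946
  ||g||_q = (integral x^12.5 dx)^(1/1.25) = (1/13.5)^(1/1.25) = 0.124662
Step 3: Holder bound = ||f||_p * ||g||_q = 0.543946 * 0.124662 = 0.067809
Verification: 0.066667 <= 0.067809 (Holder holds)


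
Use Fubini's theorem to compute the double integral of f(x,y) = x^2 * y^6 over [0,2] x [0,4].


By Fubini's theorem, the double integral factors as a product of single integrals:
Step 1: integral_0^2 x^2 dx = [x^3/3] from 0 to 2
     = 2^3/3 = 2.666667
Step 2: integral_0^4 y^6 dy = [y^7/7] from 0 to 4
     = 4^7/7 = 2340.571429
Step 3: Double integral = 2.666667 * 2340.571429 = 6241.52381


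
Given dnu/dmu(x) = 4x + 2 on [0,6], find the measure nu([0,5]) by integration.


nu(A) = integral_A (dnu/dmu) dmu = integral_0^5 (4x + 2) dx
Step 1: Antiderivative F(x) = (4/2)x^2 + 2x
Step 2: F(5) = (4/2)*5^2 + 2*5 = 50 + 10 = 60
Step 3: F(0) = (4/2)*0^2 + 2*0 = 0.0 + 0 = 0.0
Step 4: nu([0,5]) = F(5) - F(0) = 60 - 0.0 = 60


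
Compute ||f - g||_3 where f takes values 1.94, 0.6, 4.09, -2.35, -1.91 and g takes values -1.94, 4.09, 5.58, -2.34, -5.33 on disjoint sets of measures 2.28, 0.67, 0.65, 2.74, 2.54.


Step 1: Compute differences f_i - g_i:
  1.94 - -1.94 = 3.88
  0.6 - 4.09 = -3.49
  4.09 - 5.58 = -1.49
  -2.35 - -2.34 = -0.01
  -1.91 - -5.33 = 3.42
Step 2: Compute |diff|^3 * measure for each set:
  |3.88|^3 * 2.28 = 58.411072 * 2.28 = 133.177244
  |-3.49|^3 * 0.67 = 42.508549 * 0.67 = 28.480728
  |-1.49|^3 * 0.65 = 3.307949 * 0.65 = 2.150167
  |-0.01|^3 * 2.74 = 1.000000e-06 * 2.74 = 2.740000e-06
  |3.42|^3 * 2.54 = 40.001688 * 2.54 = 101.604288
Step 3: Sum = 265.412429
Step 4: ||f-g||_3 = (265.412429)^(1/3) = 6.426489


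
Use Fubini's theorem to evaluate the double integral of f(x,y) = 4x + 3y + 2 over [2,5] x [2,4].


By Fubini, integrate in x first, then y.
Step 1: Fix y, integrate over x in [2,5]:
  integral(4x + 3y + 2, x=2..5)
  = 4*(5^2 - 2^2)/2 + (3y + 2)*(5 - 2)
  = 42 + (3y + 2)*3
  = 42 + 9y + 6
  = 48 + 9y
Step 2: Integrate over y in [2,4]:
  integral(48 + 9y, y=2..4)
  = 48*2 + 9*(4^2 - 2^2)/2
  = 96 + 54
  = 150


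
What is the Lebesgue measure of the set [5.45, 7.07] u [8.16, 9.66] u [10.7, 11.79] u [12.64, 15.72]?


For pairwise disjoint intervals, m(union) = sum of lengths.
= (7.07 - 5.45) + (9.66 - 8.16) + (11.79 - 10.7) + (15.72 - 12.64)
= 1.62 + 1.5 + 1.09 + 3.08
= 7.29


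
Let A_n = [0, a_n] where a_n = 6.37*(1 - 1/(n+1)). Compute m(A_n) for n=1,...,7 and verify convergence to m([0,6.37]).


By continuity of measure from below: if A_n increases to A, then m(A_n) -> m(A).
Here A = [0, 6.37], so m(A) = 6.37
Step 1: a_1 = 6.37*(1 - 1/2) = 3.185, m(A_1) = 3.185
Step 2: a_2 = 6.37*(1 - 1/3) = 4.2467, m(A_2) = 4.2467
Step 3: a_3 = 6.37*(1 - 1/4) = 4.7775, m(A_3) = 4.7775
Step 4: a_4 = 6.37*(1 - 1/5) = 5.096, m(A_4) = 5.096
Step 5: a_5 = 6.37*(1 - 1/6) = 5.3083, m(A_5) = 5.3083
Step 6: a_6 = 6.37*(1 - 1/7) = 5.46, m(A_6) = 5.46
Step 7: a_7 = 6.37*(1 - 1/8) = 5.5738, m(A_7) = 5.5738
Limit: m(A_n) -> m([0,6.37]) = 6.37


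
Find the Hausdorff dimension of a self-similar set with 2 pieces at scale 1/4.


For a self-similar set with N copies scaled by 1/r:
dim_H = log(N)/log(r) = log(2)/log(4)
= 0.693147/1.386294
= 0.5


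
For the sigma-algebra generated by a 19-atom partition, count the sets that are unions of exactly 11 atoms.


Each element of F is a union of some subset of the 19 atoms.
Elements that are unions of exactly 11 atoms correspond to 11-element subsets of the 19 atoms.
Count = C(19, 11) = 19! / (11! * 8!) = 75582.


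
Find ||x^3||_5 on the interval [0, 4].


Step 1: ||f||_5 = (integral_0^4 |x^3|^5 dx)^(1/5)
     = (integral_0^4 x^15 dx)^(1/5)
Step 2: integral_0^4 x^15 dx = [x^16/(16)] from 0 to 4 = 4^16/16
     = 4294967296/16 = 2.684355e+08
Step 3: ||f||_5 = (2.684355e+08)^(1/5) = 48.50293


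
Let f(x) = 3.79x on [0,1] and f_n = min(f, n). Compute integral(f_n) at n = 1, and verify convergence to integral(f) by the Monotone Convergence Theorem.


f(x) = 3.79x on [0,1]; f_n(x) = min(3.79x, n). At n = 1:
Step 1: f(x) reaches 1 at x = 1/3.79 = 0.263852
Step 2: integral(f_1) = integral(3.79x, 0, 0.263852) + integral(1, 0.263852, 1)
       = 3.79*0.263852^2/2 + 1*(1 - 0.263852)
       = 0.131926 + 0.736148
       = 0.868074
Step 3: As n -> infinity, f_n increases to f, so by MCT integral(f_n) -> integral(f) = 3.79/2 = 1.895.
Convergence: integral(f_1) = 0.868074 -> 1.895 as n -> infinity
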